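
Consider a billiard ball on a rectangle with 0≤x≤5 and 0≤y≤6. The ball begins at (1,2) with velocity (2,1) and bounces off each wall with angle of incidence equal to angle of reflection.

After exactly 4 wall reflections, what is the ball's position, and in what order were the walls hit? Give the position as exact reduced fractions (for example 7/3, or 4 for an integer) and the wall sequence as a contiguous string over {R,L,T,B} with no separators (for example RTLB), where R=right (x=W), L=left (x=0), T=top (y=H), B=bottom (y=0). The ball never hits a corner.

1. t=2 → R at (5,4); v=(-2,1)
2. t=2 → T at (1,6); v=(-2,-1)
3. t=1/2 → L at (0,11/2); v=(2,-1)
4. t=5/2 → R at (5,3); v=(-2,-1)

Final position: (5,3)
Wall sequence: RTLR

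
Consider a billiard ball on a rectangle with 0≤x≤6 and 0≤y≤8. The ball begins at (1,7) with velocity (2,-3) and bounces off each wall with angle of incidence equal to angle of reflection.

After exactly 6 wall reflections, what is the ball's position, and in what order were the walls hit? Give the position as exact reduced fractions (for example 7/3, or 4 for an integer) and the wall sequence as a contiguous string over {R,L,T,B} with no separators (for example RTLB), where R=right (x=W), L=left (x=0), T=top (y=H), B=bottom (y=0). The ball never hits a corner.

1. t=7/3 → B at (17/3,0); v=(2,3)
2. t=1/6 → R at (6,1/2); v=(-2,3)
3. t=5/2 → T at (1,8); v=(-2,-3)
4. t=1/2 → L at (0,13/2); v=(2,-3)
5. t=13/6 → B at (13/3,0); v=(2,3)
6. t=5/6 → R at (6,5/2); v=(-2,3)

Final position: (6,5/2)
Wall sequence: BRTLBR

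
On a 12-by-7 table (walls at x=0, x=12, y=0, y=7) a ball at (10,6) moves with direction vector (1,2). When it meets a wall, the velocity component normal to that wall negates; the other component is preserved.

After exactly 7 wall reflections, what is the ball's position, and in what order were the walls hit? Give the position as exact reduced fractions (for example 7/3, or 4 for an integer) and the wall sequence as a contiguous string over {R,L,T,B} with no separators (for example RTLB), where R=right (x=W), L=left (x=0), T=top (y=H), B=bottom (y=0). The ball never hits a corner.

Final position: (1/2,7)
Wall sequence: TRBTBLT

1. t=1/2 → T at (21/2,7); v=(1,-2)
2. t=3/2 → R at (12,4); v=(-1,-2)
3. t=2 → B at (10,0); v=(-1,2)
4. t=7/2 → T at (13/2,7); v=(-1,-2)
5. t=7/2 → B at (3,0); v=(-1,2)
6. t=3 → L at (0,6); v=(1,2)
7. t=1/2 → T at (1/2,7); v=(1,-2)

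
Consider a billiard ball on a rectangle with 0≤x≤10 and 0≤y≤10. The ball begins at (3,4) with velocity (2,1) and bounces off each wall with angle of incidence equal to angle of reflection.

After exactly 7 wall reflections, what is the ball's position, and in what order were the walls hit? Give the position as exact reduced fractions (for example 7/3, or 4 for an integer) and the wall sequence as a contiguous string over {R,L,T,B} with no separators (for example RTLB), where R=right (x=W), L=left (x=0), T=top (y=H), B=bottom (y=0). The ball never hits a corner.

1. t=7/2 → R at (10,15/2); v=(-2,1)
2. t=5/2 → T at (5,10); v=(-2,-1)
3. t=5/2 → L at (0,15/2); v=(2,-1)
4. t=5 → R at (10,5/2); v=(-2,-1)
5. t=5/2 → B at (5,0); v=(-2,1)
6. t=5/2 → L at (0,5/2); v=(2,1)
7. t=5 → R at (10,15/2); v=(-2,1)

Final position: (10,15/2)
Wall sequence: RTLRBLR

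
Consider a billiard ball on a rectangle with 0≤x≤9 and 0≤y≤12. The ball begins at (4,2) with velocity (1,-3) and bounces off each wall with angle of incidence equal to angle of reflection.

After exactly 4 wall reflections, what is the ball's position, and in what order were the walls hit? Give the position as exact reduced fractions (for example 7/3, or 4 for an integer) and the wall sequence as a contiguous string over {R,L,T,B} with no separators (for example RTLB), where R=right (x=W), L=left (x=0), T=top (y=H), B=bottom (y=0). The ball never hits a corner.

Final position: (16/3,0)
Wall sequence: BTRB

1. t=2/3 → B at (14/3,0); v=(1,3)
2. t=4 → T at (26/3,12); v=(1,-3)
3. t=1/3 → R at (9,11); v=(-1,-3)
4. t=11/3 → B at (16/3,0); v=(-1,3)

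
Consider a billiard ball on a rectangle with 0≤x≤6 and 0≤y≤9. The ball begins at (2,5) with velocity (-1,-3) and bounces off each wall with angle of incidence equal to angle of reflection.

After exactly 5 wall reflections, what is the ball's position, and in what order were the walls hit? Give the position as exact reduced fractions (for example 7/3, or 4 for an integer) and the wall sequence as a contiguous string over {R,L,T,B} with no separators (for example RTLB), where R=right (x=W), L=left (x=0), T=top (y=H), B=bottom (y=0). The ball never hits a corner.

Final position: (6,1)
Wall sequence: BLTBR

1. t=5/3 → B at (1/3,0); v=(-1,3)
2. t=1/3 → L at (0,1); v=(1,3)
3. t=8/3 → T at (8/3,9); v=(1,-3)
4. t=3 → B at (17/3,0); v=(1,3)
5. t=1/3 → R at (6,1); v=(-1,3)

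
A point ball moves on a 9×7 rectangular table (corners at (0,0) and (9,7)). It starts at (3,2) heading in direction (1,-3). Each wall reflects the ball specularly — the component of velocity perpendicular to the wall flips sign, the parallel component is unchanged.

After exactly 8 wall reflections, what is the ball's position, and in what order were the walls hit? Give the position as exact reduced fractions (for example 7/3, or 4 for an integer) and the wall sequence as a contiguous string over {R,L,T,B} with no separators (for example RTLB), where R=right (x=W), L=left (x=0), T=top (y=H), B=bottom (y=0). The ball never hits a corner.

Final position: (1/3,0)
Wall sequence: BTBRTBTB

1. t=2/3 → B at (11/3,0); v=(1,3)
2. t=7/3 → T at (6,7); v=(1,-3)
3. t=7/3 → B at (25/3,0); v=(1,3)
4. t=2/3 → R at (9,2); v=(-1,3)
5. t=5/3 → T at (22/3,7); v=(-1,-3)
6. t=7/3 → B at (5,0); v=(-1,3)
7. t=7/3 → T at (8/3,7); v=(-1,-3)
8. t=7/3 → B at (1/3,0); v=(-1,3)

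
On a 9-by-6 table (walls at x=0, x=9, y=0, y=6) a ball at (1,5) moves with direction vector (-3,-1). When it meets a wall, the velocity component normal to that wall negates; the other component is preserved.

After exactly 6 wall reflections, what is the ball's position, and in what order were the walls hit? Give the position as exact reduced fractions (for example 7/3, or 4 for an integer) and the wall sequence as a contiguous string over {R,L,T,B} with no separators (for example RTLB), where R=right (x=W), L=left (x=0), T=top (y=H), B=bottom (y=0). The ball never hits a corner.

Final position: (4,6)
Wall sequence: LRBLRT

1. t=1/3 → L at (0,14/3); v=(3,-1)
2. t=3 → R at (9,5/3); v=(-3,-1)
3. t=5/3 → B at (4,0); v=(-3,1)
4. t=4/3 → L at (0,4/3); v=(3,1)
5. t=3 → R at (9,13/3); v=(-3,1)
6. t=5/3 → T at (4,6); v=(-3,-1)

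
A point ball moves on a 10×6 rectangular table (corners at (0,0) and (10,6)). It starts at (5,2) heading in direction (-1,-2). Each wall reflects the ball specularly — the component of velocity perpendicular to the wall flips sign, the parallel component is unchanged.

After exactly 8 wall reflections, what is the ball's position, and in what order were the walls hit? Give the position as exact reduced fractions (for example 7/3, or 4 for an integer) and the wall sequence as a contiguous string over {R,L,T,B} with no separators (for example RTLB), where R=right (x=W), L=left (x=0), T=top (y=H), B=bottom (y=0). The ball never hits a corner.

Final position: (9,6)
Wall sequence: BTLBTBRT

1. t=1 → B at (4,0); v=(-1,2)
2. t=3 → T at (1,6); v=(-1,-2)
3. t=1 → L at (0,4); v=(1,-2)
4. t=2 → B at (2,0); v=(1,2)
5. t=3 → T at (5,6); v=(1,-2)
6. t=3 → B at (8,0); v=(1,2)
7. t=2 → R at (10,4); v=(-1,2)
8. t=1 → T at (9,6); v=(-1,-2)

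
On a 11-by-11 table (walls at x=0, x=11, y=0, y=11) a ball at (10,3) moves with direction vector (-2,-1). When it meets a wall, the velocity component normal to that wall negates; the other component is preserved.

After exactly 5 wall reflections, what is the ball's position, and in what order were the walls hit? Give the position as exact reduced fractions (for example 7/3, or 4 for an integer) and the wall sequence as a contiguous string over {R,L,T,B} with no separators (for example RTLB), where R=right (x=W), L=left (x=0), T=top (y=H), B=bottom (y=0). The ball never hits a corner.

Final position: (0,9)
Wall sequence: BLRTL

1. t=3 → B at (4,0); v=(-2,1)
2. t=2 → L at (0,2); v=(2,1)
3. t=11/2 → R at (11,15/2); v=(-2,1)
4. t=7/2 → T at (4,11); v=(-2,-1)
5. t=2 → L at (0,9); v=(2,-1)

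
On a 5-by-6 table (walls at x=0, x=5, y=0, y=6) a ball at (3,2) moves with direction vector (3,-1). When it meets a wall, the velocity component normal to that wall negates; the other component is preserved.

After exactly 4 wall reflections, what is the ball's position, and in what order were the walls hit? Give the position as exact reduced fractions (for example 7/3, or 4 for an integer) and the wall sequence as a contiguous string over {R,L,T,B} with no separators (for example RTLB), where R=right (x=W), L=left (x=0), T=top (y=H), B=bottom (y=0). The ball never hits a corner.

1. t=2/3 → R at (5,4/3); v=(-3,-1)
2. t=4/3 → B at (1,0); v=(-3,1)
3. t=1/3 → L at (0,1/3); v=(3,1)
4. t=5/3 → R at (5,2); v=(-3,1)

Final position: (5,2)
Wall sequence: RBLR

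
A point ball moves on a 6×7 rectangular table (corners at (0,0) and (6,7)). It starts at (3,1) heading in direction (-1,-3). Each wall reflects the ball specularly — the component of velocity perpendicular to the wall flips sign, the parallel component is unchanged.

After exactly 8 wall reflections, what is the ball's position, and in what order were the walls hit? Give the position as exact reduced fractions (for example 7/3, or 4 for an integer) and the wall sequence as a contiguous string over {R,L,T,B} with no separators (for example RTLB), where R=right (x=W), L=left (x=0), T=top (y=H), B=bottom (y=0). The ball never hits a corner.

1. t=1/3 → B at (8/3,0); v=(-1,3)
2. t=7/3 → T at (1/3,7); v=(-1,-3)
3. t=1/3 → L at (0,6); v=(1,-3)
4. t=2 → B at (2,0); v=(1,3)
5. t=7/3 → T at (13/3,7); v=(1,-3)
6. t=5/3 → R at (6,2); v=(-1,-3)
7. t=2/3 → B at (16/3,0); v=(-1,3)
8. t=7/3 → T at (3,7); v=(-1,-3)

Final position: (3,7)
Wall sequence: BTLBTRBT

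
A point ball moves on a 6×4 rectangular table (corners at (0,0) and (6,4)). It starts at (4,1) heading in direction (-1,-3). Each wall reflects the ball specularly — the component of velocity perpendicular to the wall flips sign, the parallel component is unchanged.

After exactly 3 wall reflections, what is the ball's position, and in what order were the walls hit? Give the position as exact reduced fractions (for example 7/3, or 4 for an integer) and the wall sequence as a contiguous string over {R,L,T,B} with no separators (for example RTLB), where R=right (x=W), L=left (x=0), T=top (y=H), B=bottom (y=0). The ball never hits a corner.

1. t=1/3 → B at (11/3,0); v=(-1,3)
2. t=4/3 → T at (7/3,4); v=(-1,-3)
3. t=4/3 → B at (1,0); v=(-1,3)

Final position: (1,0)
Wall sequence: BTB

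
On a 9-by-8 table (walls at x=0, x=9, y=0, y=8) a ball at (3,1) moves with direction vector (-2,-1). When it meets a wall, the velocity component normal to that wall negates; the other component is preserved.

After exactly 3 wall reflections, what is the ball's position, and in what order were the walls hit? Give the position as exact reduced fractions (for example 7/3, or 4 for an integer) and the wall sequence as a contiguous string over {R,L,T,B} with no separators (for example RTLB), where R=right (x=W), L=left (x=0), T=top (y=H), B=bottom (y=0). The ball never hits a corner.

Final position: (9,5)
Wall sequence: BLR

1. t=1 → B at (1,0); v=(-2,1)
2. t=1/2 → L at (0,1/2); v=(2,1)
3. t=9/2 → R at (9,5); v=(-2,1)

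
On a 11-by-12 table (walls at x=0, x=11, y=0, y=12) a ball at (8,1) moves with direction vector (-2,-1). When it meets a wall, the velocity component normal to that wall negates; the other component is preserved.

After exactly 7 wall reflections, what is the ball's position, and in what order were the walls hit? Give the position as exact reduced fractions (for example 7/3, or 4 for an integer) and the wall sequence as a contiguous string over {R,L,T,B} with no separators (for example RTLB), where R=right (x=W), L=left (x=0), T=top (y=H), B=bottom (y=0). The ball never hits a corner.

1. t=1 → B at (6,0); v=(-2,1)
2. t=3 → L at (0,3); v=(2,1)
3. t=11/2 → R at (11,17/2); v=(-2,1)
4. t=7/2 → T at (4,12); v=(-2,-1)
5. t=2 → L at (0,10); v=(2,-1)
6. t=11/2 → R at (11,9/2); v=(-2,-1)
7. t=9/2 → B at (2,0); v=(-2,1)

Final position: (2,0)
Wall sequence: BLRTLRB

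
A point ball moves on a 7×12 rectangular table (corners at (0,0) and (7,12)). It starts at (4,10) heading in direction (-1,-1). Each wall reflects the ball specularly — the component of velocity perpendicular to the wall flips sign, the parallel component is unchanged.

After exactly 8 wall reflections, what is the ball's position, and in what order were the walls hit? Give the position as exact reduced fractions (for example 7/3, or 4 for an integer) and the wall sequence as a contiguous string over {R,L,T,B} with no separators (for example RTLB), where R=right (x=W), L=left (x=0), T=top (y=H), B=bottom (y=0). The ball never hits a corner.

1. t=4 → L at (0,6); v=(1,-1)
2. t=6 → B at (6,0); v=(1,1)
3. t=1 → R at (7,1); v=(-1,1)
4. t=7 → L at (0,8); v=(1,1)
5. t=4 → T at (4,12); v=(1,-1)
6. t=3 → R at (7,9); v=(-1,-1)
7. t=7 → L at (0,2); v=(1,-1)
8. t=2 → B at (2,0); v=(1,1)

Final position: (2,0)
Wall sequence: LBRLTRLB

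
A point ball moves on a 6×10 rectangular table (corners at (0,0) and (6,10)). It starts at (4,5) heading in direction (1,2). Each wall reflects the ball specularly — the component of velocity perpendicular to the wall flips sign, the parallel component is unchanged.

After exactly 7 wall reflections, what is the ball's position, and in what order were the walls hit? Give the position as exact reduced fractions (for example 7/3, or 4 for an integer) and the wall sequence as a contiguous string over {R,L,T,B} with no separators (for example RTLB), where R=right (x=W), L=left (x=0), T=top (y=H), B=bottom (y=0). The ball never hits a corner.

1. t=2 → R at (6,9); v=(-1,2)
2. t=1/2 → T at (11/2,10); v=(-1,-2)
3. t=5 → B at (1/2,0); v=(-1,2)
4. t=1/2 → L at (0,1); v=(1,2)
5. t=9/2 → T at (9/2,10); v=(1,-2)
6. t=3/2 → R at (6,7); v=(-1,-2)
7. t=7/2 → B at (5/2,0); v=(-1,2)

Final position: (5/2,0)
Wall sequence: RTBLTRB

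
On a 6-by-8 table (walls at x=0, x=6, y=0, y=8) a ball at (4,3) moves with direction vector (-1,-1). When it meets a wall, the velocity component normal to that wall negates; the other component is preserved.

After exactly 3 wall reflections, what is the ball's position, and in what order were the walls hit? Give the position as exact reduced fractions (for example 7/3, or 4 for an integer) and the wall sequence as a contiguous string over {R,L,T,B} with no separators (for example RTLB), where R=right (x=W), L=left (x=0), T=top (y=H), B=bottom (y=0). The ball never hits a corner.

Final position: (6,7)
Wall sequence: BLR

1. t=3 → B at (1,0); v=(-1,1)
2. t=1 → L at (0,1); v=(1,1)
3. t=6 → R at (6,7); v=(-1,1)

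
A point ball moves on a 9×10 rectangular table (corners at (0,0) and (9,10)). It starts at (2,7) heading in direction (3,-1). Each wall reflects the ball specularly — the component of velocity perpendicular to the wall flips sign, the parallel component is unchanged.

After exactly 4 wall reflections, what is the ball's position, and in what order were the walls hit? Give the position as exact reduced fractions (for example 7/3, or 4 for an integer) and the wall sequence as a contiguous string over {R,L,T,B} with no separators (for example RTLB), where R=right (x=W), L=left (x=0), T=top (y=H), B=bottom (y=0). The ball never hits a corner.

1. t=7/3 → R at (9,14/3); v=(-3,-1)
2. t=3 → L at (0,5/3); v=(3,-1)
3. t=5/3 → B at (5,0); v=(3,1)
4. t=4/3 → R at (9,4/3); v=(-3,1)

Final position: (9,4/3)
Wall sequence: RLBR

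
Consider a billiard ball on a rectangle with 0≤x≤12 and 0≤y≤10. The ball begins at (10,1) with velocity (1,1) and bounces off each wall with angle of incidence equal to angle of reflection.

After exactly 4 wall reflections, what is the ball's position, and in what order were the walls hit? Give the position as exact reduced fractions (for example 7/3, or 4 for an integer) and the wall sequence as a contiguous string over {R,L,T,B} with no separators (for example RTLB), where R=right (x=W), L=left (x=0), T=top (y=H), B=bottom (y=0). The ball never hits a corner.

Final position: (5,0)
Wall sequence: RTLB

1. t=2 → R at (12,3); v=(-1,1)
2. t=7 → T at (5,10); v=(-1,-1)
3. t=5 → L at (0,5); v=(1,-1)
4. t=5 → B at (5,0); v=(1,1)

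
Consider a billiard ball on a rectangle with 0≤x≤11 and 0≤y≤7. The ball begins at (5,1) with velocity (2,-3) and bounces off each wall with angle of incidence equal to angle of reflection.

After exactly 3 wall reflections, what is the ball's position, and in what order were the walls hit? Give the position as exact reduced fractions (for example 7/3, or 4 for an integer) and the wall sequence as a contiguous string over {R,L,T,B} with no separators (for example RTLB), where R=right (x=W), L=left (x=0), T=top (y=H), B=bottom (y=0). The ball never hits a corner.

Final position: (11,6)
Wall sequence: BTR

1. t=1/3 → B at (17/3,0); v=(2,3)
2. t=7/3 → T at (31/3,7); v=(2,-3)
3. t=1/3 → R at (11,6); v=(-2,-3)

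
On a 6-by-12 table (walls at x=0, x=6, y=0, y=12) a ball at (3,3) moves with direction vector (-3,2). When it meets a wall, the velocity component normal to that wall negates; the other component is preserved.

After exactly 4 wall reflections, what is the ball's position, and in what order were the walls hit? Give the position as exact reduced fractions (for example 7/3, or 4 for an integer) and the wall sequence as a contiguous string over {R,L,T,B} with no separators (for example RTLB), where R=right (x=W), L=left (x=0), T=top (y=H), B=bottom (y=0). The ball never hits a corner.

1. t=1 → L at (0,5); v=(3,2)
2. t=2 → R at (6,9); v=(-3,2)
3. t=3/2 → T at (3/2,12); v=(-3,-2)
4. t=1/2 → L at (0,11); v=(3,-2)

Final position: (0,11)
Wall sequence: LRTL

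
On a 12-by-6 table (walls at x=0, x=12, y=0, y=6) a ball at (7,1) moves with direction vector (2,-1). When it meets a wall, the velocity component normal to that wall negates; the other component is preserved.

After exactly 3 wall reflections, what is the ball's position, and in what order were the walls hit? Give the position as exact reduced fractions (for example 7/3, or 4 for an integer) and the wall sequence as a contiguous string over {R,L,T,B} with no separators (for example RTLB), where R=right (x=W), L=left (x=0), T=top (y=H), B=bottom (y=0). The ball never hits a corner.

1. t=1 → B at (9,0); v=(2,1)
2. t=3/2 → R at (12,3/2); v=(-2,1)
3. t=9/2 → T at (3,6); v=(-2,-1)

Final position: (3,6)
Wall sequence: BRT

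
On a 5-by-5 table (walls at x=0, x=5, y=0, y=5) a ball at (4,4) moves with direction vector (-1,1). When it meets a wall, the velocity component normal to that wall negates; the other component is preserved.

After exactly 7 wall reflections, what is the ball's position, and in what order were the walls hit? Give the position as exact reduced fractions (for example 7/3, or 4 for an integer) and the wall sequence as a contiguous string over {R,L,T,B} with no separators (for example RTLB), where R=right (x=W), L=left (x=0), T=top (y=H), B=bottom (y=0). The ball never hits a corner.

1. t=1 → T at (3,5); v=(-1,-1)
2. t=3 → L at (0,2); v=(1,-1)
3. t=2 → B at (2,0); v=(1,1)
4. t=3 → R at (5,3); v=(-1,1)
5. t=2 → T at (3,5); v=(-1,-1)
6. t=3 → L at (0,2); v=(1,-1)
7. t=2 → B at (2,0); v=(1,1)

Final position: (2,0)
Wall sequence: TLBRTLB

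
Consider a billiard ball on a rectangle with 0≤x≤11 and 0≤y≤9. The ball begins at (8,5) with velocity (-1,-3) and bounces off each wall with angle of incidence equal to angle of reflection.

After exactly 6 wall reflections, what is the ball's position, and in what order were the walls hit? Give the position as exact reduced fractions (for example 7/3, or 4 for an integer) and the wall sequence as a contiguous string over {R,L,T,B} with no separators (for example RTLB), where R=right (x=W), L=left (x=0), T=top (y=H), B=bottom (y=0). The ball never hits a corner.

Final position: (17/3,0)
Wall sequence: BTBLTB

1. t=5/3 → B at (19/3,0); v=(-1,3)
2. t=3 → T at (10/3,9); v=(-1,-3)
3. t=3 → B at (1/3,0); v=(-1,3)
4. t=1/3 → L at (0,1); v=(1,3)
5. t=8/3 → T at (8/3,9); v=(1,-3)
6. t=3 → B at (17/3,0); v=(1,3)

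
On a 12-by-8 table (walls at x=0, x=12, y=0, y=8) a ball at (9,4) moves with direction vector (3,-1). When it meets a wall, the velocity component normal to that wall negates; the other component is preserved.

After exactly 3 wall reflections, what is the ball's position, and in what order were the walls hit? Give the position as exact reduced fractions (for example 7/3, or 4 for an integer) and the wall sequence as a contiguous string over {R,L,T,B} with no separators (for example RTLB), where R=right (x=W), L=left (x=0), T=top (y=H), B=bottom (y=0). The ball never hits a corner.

1. t=1 → R at (12,3); v=(-3,-1)
2. t=3 → B at (3,0); v=(-3,1)
3. t=1 → L at (0,1); v=(3,1)

Final position: (0,1)
Wall sequence: RBL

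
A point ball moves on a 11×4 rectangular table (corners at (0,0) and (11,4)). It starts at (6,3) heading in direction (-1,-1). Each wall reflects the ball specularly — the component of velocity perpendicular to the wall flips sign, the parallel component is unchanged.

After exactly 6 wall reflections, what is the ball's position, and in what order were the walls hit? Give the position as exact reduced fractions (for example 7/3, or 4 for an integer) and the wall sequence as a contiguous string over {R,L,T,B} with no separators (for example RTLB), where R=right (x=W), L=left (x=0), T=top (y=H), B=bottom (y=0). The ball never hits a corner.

1. t=3 → B at (3,0); v=(-1,1)
2. t=3 → L at (0,3); v=(1,1)
3. t=1 → T at (1,4); v=(1,-1)
4. t=4 → B at (5,0); v=(1,1)
5. t=4 → T at (9,4); v=(1,-1)
6. t=2 → R at (11,2); v=(-1,-1)

Final position: (11,2)
Wall sequence: BLTBTR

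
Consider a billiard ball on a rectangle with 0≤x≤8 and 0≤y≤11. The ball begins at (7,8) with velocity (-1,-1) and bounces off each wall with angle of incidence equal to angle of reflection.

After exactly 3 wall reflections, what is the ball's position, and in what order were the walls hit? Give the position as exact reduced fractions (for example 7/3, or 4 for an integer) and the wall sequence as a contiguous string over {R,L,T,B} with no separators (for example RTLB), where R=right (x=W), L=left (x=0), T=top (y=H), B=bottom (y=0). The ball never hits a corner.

1. t=7 → L at (0,1); v=(1,-1)
2. t=1 → B at (1,0); v=(1,1)
3. t=7 → R at (8,7); v=(-1,1)

Final position: (8,7)
Wall sequence: LBR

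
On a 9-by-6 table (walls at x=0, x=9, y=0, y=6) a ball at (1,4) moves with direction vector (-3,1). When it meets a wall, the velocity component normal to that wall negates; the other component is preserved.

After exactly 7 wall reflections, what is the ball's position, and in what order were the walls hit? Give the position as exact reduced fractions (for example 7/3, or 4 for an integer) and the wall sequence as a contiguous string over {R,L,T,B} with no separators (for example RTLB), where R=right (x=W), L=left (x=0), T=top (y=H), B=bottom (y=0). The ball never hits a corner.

1. t=1/3 → L at (0,13/3); v=(3,1)
2. t=5/3 → T at (5,6); v=(3,-1)
3. t=4/3 → R at (9,14/3); v=(-3,-1)
4. t=3 → L at (0,5/3); v=(3,-1)
5. t=5/3 → B at (5,0); v=(3,1)
6. t=4/3 → R at (9,4/3); v=(-3,1)
7. t=3 → L at (0,13/3); v=(3,1)

Final position: (0,13/3)
Wall sequence: LTRLBRL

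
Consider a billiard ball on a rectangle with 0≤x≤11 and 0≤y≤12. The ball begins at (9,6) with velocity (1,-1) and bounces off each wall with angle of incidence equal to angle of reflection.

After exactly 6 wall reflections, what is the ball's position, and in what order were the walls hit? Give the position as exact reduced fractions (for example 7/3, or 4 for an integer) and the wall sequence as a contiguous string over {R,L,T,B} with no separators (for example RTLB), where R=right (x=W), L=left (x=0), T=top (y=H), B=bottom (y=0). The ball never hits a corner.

Final position: (5,0)
Wall sequence: RBLTRB

1. t=2 → R at (11,4); v=(-1,-1)
2. t=4 → B at (7,0); v=(-1,1)
3. t=7 → L at (0,7); v=(1,1)
4. t=5 → T at (5,12); v=(1,-1)
5. t=6 → R at (11,6); v=(-1,-1)
6. t=6 → B at (5,0); v=(-1,1)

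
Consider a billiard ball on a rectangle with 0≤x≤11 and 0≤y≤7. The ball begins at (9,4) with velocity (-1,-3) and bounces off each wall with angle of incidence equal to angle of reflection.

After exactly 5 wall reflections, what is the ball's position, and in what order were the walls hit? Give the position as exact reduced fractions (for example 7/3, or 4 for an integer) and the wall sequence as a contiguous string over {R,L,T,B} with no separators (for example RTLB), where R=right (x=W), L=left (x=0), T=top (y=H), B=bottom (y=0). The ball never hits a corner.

1. t=4/3 → B at (23/3,0); v=(-1,3)
2. t=7/3 → T at (16/3,7); v=(-1,-3)
3. t=7/3 → B at (3,0); v=(-1,3)
4. t=7/3 → T at (2/3,7); v=(-1,-3)
5. t=2/3 → L at (0,5); v=(1,-3)

Final position: (0,5)
Wall sequence: BTBTL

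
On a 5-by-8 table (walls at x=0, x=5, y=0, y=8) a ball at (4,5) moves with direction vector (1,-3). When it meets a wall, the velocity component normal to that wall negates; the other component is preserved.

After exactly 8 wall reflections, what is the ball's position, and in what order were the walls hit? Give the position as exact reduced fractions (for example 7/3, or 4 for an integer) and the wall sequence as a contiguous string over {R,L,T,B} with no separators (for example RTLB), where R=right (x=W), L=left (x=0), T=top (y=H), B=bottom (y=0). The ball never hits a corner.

1. t=1 → R at (5,2); v=(-1,-3)
2. t=2/3 → B at (13/3,0); v=(-1,3)
3. t=8/3 → T at (5/3,8); v=(-1,-3)
4. t=5/3 → L at (0,3); v=(1,-3)
5. t=1 → B at (1,0); v=(1,3)
6. t=8/3 → T at (11/3,8); v=(1,-3)
7. t=4/3 → R at (5,4); v=(-1,-3)
8. t=4/3 → B at (11/3,0); v=(-1,3)

Final position: (11/3,0)
Wall sequence: RBTLBTRB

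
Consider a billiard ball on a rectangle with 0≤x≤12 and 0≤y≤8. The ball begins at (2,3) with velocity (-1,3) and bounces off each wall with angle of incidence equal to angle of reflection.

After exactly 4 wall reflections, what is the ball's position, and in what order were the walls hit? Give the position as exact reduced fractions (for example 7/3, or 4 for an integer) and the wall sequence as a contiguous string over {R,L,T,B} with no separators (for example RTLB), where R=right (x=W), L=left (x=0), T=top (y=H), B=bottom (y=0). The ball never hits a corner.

Final position: (5,8)
Wall sequence: TLBT

1. t=5/3 → T at (1/3,8); v=(-1,-3)
2. t=1/3 → L at (0,7); v=(1,-3)
3. t=7/3 → B at (7/3,0); v=(1,3)
4. t=8/3 → T at (5,8); v=(1,-3)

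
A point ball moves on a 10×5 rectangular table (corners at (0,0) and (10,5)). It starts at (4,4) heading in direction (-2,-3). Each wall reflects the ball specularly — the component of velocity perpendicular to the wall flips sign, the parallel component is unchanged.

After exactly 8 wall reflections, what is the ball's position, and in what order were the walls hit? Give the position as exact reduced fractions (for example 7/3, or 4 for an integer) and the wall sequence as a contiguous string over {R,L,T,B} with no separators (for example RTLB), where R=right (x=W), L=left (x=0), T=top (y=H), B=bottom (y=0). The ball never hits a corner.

1. t=4/3 → B at (4/3,0); v=(-2,3)
2. t=2/3 → L at (0,2); v=(2,3)
3. t=1 → T at (2,5); v=(2,-3)
4. t=5/3 → B at (16/3,0); v=(2,3)
5. t=5/3 → T at (26/3,5); v=(2,-3)
6. t=2/3 → R at (10,3); v=(-2,-3)
7. t=1 → B at (8,0); v=(-2,3)
8. t=5/3 → T at (14/3,5); v=(-2,-3)

Final position: (14/3,5)
Wall sequence: BLTBTRBT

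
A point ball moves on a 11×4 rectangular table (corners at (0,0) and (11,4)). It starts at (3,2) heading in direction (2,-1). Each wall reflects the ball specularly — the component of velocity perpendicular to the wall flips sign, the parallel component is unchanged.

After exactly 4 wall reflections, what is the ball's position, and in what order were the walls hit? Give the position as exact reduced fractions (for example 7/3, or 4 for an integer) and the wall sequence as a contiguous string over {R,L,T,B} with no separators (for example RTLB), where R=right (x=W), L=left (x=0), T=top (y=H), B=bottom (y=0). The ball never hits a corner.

1. t=2 → B at (7,0); v=(2,1)
2. t=2 → R at (11,2); v=(-2,1)
3. t=2 → T at (7,4); v=(-2,-1)
4. t=7/2 → L at (0,1/2); v=(2,-1)

Final position: (0,1/2)
Wall sequence: BRTL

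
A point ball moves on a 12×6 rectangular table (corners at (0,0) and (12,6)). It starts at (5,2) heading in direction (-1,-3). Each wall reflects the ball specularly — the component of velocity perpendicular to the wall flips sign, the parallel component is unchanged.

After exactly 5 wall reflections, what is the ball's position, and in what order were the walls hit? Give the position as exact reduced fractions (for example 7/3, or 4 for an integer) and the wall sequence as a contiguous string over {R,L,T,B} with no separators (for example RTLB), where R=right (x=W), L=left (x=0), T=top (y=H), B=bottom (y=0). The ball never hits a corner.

1. t=2/3 → B at (13/3,0); v=(-1,3)
2. t=2 → T at (7/3,6); v=(-1,-3)
3. t=2 → B at (1/3,0); v=(-1,3)
4. t=1/3 → L at (0,1); v=(1,3)
5. t=5/3 → T at (5/3,6); v=(1,-3)

Final position: (5/3,6)
Wall sequence: BTBLT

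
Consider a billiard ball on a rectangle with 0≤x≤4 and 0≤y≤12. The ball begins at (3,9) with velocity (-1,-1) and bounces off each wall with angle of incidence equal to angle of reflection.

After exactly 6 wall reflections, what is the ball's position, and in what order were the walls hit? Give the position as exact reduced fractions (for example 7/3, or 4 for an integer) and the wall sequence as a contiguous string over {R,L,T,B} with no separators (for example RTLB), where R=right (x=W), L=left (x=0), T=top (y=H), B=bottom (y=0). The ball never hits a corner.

1. t=3 → L at (0,6); v=(1,-1)
2. t=4 → R at (4,2); v=(-1,-1)
3. t=2 → B at (2,0); v=(-1,1)
4. t=2 → L at (0,2); v=(1,1)
5. t=4 → R at (4,6); v=(-1,1)
6. t=4 → L at (0,10); v=(1,1)

Final position: (0,10)
Wall sequence: LRBLRL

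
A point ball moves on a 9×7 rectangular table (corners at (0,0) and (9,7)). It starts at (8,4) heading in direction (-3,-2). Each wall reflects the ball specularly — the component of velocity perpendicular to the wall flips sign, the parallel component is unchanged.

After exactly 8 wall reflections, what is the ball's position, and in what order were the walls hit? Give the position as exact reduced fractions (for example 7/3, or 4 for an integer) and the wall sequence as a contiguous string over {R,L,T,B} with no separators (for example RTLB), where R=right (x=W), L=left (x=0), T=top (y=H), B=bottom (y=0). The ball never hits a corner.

Final position: (13/2,7)
Wall sequence: BLTRLBRT

1. t=2 → B at (2,0); v=(-3,2)
2. t=2/3 → L at (0,4/3); v=(3,2)
3. t=17/6 → T at (17/2,7); v=(3,-2)
4. t=1/6 → R at (9,20/3); v=(-3,-2)
5. t=3 → L at (0,2/3); v=(3,-2)
6. t=1/3 → B at (1,0); v=(3,2)
7. t=8/3 → R at (9,16/3); v=(-3,2)
8. t=5/6 → T at (13/2,7); v=(-3,-2)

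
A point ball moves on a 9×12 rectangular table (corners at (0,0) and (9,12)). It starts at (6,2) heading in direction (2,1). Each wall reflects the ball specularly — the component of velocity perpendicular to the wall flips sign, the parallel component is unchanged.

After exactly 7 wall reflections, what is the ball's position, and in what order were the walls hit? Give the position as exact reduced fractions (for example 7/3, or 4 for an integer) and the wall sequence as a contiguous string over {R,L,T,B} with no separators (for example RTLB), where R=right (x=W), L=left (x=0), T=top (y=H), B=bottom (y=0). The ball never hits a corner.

1. t=3/2 → R at (9,7/2); v=(-2,1)
2. t=9/2 → L at (0,8); v=(2,1)
3. t=4 → T at (8,12); v=(2,-1)
4. t=1/2 → R at (9,23/2); v=(-2,-1)
5. t=9/2 → L at (0,7); v=(2,-1)
6. t=9/2 → R at (9,5/2); v=(-2,-1)
7. t=5/2 → B at (4,0); v=(-2,1)

Final position: (4,0)
Wall sequence: RLTRLRB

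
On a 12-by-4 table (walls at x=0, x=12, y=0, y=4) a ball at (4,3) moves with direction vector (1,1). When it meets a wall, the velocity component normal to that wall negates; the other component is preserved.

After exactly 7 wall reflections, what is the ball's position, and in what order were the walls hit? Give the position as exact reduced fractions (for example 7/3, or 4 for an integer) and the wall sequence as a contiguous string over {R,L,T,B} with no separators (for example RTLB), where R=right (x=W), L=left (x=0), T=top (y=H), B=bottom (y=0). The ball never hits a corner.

Final position: (0,1)
Wall sequence: TBRTBTL

1. t=1 → T at (5,4); v=(1,-1)
2. t=4 → B at (9,0); v=(1,1)
3. t=3 → R at (12,3); v=(-1,1)
4. t=1 → T at (11,4); v=(-1,-1)
5. t=4 → B at (7,0); v=(-1,1)
6. t=4 → T at (3,4); v=(-1,-1)
7. t=3 → L at (0,1); v=(1,-1)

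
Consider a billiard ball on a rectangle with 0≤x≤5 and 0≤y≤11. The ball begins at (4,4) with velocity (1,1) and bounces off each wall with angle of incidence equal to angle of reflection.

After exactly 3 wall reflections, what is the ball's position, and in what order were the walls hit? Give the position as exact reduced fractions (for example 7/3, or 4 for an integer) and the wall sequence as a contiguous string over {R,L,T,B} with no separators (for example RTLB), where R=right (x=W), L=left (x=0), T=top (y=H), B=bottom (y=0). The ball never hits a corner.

1. t=1 → R at (5,5); v=(-1,1)
2. t=5 → L at (0,10); v=(1,1)
3. t=1 → T at (1,11); v=(1,-1)

Final position: (1,11)
Wall sequence: RLT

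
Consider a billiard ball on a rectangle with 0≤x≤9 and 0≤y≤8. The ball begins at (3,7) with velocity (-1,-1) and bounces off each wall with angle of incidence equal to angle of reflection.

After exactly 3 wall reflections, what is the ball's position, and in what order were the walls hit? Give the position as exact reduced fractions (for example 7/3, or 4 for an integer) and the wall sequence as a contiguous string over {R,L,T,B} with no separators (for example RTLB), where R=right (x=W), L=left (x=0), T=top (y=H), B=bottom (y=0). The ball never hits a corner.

1. t=3 → L at (0,4); v=(1,-1)
2. t=4 → B at (4,0); v=(1,1)
3. t=5 → R at (9,5); v=(-1,1)

Final position: (9,5)
Wall sequence: LBR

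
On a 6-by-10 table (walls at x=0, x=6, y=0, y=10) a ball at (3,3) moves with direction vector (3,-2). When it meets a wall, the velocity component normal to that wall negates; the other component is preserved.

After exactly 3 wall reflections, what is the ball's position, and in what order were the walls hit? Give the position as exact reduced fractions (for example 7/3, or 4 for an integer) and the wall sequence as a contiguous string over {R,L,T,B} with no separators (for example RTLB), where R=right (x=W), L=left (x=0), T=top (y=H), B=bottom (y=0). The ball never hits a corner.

Final position: (0,3)
Wall sequence: RBL

1. t=1 → R at (6,1); v=(-3,-2)
2. t=1/2 → B at (9/2,0); v=(-3,2)
3. t=3/2 → L at (0,3); v=(3,2)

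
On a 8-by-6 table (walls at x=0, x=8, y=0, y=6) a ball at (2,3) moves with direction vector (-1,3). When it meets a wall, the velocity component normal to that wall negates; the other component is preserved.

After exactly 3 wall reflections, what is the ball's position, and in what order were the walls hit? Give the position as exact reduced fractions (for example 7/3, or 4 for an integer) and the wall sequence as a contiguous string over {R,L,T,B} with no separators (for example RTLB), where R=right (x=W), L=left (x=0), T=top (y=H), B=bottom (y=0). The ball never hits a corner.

Final position: (1,0)
Wall sequence: TLB

1. t=1 → T at (1,6); v=(-1,-3)
2. t=1 → L at (0,3); v=(1,-3)
3. t=1 → B at (1,0); v=(1,3)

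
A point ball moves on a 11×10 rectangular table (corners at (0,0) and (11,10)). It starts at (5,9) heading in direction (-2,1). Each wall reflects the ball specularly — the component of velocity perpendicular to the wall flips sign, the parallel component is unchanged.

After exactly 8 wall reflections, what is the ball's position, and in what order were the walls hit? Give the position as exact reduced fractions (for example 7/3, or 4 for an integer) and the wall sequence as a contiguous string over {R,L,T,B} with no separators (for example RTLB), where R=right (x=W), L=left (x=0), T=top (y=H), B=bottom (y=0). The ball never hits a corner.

1. t=1 → T at (3,10); v=(-2,-1)
2. t=3/2 → L at (0,17/2); v=(2,-1)
3. t=11/2 → R at (11,3); v=(-2,-1)
4. t=3 → B at (5,0); v=(-2,1)
5. t=5/2 → L at (0,5/2); v=(2,1)
6. t=11/2 → R at (11,8); v=(-2,1)
7. t=2 → T at (7,10); v=(-2,-1)
8. t=7/2 → L at (0,13/2); v=(2,-1)

Final position: (0,13/2)
Wall sequence: TLRBLRTL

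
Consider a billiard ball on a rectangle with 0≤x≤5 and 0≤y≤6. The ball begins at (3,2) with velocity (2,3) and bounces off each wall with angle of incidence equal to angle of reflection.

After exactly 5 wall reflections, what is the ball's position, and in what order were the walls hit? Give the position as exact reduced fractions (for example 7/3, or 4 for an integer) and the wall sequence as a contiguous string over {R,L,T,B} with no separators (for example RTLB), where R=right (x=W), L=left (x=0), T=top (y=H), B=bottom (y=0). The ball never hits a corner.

Final position: (11/3,6)
Wall sequence: RTBLT

1. t=1 → R at (5,5); v=(-2,3)
2. t=1/3 → T at (13/3,6); v=(-2,-3)
3. t=2 → B at (1/3,0); v=(-2,3)
4. t=1/6 → L at (0,1/2); v=(2,3)
5. t=11/6 → T at (11/3,6); v=(2,-3)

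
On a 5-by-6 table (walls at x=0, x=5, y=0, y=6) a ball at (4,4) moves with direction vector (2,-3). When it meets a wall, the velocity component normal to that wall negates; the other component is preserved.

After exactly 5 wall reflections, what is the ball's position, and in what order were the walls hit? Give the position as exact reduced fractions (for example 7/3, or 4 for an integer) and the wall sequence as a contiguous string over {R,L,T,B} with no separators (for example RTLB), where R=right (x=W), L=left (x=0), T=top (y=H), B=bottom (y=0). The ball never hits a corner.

1. t=1/2 → R at (5,5/2); v=(-2,-3)
2. t=5/6 → B at (10/3,0); v=(-2,3)
3. t=5/3 → L at (0,5); v=(2,3)
4. t=1/3 → T at (2/3,6); v=(2,-3)
5. t=2 → B at (14/3,0); v=(2,3)

Final position: (14/3,0)
Wall sequence: RBLTB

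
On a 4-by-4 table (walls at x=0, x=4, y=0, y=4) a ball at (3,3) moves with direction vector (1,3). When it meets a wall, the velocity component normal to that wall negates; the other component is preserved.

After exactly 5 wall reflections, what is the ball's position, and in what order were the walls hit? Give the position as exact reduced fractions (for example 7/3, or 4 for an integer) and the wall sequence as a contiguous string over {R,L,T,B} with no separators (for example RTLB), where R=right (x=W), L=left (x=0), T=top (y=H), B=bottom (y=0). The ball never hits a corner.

Final position: (2/3,0)
Wall sequence: TRBTB

1. t=1/3 → T at (10/3,4); v=(1,-3)
2. t=2/3 → R at (4,2); v=(-1,-3)
3. t=2/3 → B at (10/3,0); v=(-1,3)
4. t=4/3 → T at (2,4); v=(-1,-3)
5. t=4/3 → B at (2/3,0); v=(-1,3)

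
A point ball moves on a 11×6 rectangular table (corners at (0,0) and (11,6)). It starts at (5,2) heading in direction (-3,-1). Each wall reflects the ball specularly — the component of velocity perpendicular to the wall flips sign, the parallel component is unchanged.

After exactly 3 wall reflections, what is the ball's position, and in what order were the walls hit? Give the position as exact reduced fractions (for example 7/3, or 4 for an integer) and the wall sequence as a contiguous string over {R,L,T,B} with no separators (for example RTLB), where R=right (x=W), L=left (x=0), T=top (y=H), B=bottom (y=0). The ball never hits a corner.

1. t=5/3 → L at (0,1/3); v=(3,-1)
2. t=1/3 → B at (1,0); v=(3,1)
3. t=10/3 → R at (11,10/3); v=(-3,1)

Final position: (11,10/3)
Wall sequence: LBR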